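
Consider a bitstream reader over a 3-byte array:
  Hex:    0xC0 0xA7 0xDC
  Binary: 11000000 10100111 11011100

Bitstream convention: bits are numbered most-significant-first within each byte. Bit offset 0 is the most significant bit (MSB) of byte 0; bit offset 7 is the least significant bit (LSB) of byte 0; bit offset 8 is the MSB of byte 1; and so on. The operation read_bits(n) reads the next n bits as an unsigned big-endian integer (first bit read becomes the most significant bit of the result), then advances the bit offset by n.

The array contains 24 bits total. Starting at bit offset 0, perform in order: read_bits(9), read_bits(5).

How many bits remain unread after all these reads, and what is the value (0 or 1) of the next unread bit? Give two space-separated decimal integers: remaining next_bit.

Read 1: bits[0:9] width=9 -> value=385 (bin 110000001); offset now 9 = byte 1 bit 1; 15 bits remain
Read 2: bits[9:14] width=5 -> value=9 (bin 01001); offset now 14 = byte 1 bit 6; 10 bits remain

Answer: 10 1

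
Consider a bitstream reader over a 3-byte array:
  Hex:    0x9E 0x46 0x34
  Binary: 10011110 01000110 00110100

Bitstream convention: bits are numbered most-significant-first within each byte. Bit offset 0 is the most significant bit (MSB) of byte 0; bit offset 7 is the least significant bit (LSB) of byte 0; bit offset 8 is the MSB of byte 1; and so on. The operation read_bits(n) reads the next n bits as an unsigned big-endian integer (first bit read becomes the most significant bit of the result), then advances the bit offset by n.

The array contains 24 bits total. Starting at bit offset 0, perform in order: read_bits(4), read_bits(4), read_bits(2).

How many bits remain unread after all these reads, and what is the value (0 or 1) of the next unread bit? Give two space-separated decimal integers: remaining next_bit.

Read 1: bits[0:4] width=4 -> value=9 (bin 1001); offset now 4 = byte 0 bit 4; 20 bits remain
Read 2: bits[4:8] width=4 -> value=14 (bin 1110); offset now 8 = byte 1 bit 0; 16 bits remain
Read 3: bits[8:10] width=2 -> value=1 (bin 01); offset now 10 = byte 1 bit 2; 14 bits remain

Answer: 14 0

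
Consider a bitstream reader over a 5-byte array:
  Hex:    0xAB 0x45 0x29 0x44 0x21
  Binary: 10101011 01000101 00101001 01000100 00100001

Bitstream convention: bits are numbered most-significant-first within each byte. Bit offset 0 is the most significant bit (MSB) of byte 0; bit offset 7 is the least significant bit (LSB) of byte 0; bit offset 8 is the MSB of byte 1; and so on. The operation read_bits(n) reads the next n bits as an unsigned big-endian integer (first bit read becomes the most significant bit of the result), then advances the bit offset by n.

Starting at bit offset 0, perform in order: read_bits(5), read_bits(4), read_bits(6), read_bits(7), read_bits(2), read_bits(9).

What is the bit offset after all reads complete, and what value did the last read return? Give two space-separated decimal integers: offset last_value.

Answer: 33 136

Derivation:
Read 1: bits[0:5] width=5 -> value=21 (bin 10101); offset now 5 = byte 0 bit 5; 35 bits remain
Read 2: bits[5:9] width=4 -> value=6 (bin 0110); offset now 9 = byte 1 bit 1; 31 bits remain
Read 3: bits[9:15] width=6 -> value=34 (bin 100010); offset now 15 = byte 1 bit 7; 25 bits remain
Read 4: bits[15:22] width=7 -> value=74 (bin 1001010); offset now 22 = byte 2 bit 6; 18 bits remain
Read 5: bits[22:24] width=2 -> value=1 (bin 01); offset now 24 = byte 3 bit 0; 16 bits remain
Read 6: bits[24:33] width=9 -> value=136 (bin 010001000); offset now 33 = byte 4 bit 1; 7 bits remain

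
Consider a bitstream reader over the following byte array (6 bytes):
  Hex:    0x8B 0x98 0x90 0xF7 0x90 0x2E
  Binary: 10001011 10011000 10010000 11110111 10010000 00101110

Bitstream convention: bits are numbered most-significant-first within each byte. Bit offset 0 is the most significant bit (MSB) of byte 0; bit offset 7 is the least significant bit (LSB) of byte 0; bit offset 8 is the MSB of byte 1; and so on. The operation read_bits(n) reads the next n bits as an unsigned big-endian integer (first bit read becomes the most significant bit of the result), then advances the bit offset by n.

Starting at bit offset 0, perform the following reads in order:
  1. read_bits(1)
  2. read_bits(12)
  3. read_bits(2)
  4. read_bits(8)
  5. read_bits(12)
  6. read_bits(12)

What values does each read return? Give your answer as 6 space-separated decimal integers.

Answer: 1 371 0 72 1980 2071

Derivation:
Read 1: bits[0:1] width=1 -> value=1 (bin 1); offset now 1 = byte 0 bit 1; 47 bits remain
Read 2: bits[1:13] width=12 -> value=371 (bin 000101110011); offset now 13 = byte 1 bit 5; 35 bits remain
Read 3: bits[13:15] width=2 -> value=0 (bin 00); offset now 15 = byte 1 bit 7; 33 bits remain
Read 4: bits[15:23] width=8 -> value=72 (bin 01001000); offset now 23 = byte 2 bit 7; 25 bits remain
Read 5: bits[23:35] width=12 -> value=1980 (bin 011110111100); offset now 35 = byte 4 bit 3; 13 bits remain
Read 6: bits[35:47] width=12 -> value=2071 (bin 100000010111); offset now 47 = byte 5 bit 7; 1 bits remain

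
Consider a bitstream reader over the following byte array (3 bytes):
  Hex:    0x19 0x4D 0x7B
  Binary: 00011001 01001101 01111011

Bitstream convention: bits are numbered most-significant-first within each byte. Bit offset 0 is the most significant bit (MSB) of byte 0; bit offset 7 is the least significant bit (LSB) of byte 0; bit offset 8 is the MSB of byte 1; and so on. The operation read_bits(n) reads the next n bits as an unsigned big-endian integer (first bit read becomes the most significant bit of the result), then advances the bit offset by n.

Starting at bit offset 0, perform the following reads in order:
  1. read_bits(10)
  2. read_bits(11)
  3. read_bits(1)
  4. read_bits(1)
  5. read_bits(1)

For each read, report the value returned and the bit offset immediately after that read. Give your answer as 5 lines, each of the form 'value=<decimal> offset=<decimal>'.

Read 1: bits[0:10] width=10 -> value=101 (bin 0001100101); offset now 10 = byte 1 bit 2; 14 bits remain
Read 2: bits[10:21] width=11 -> value=431 (bin 00110101111); offset now 21 = byte 2 bit 5; 3 bits remain
Read 3: bits[21:22] width=1 -> value=0 (bin 0); offset now 22 = byte 2 bit 6; 2 bits remain
Read 4: bits[22:23] width=1 -> value=1 (bin 1); offset now 23 = byte 2 bit 7; 1 bits remain
Read 5: bits[23:24] width=1 -> value=1 (bin 1); offset now 24 = byte 3 bit 0; 0 bits remain

Answer: value=101 offset=10
value=431 offset=21
value=0 offset=22
value=1 offset=23
value=1 offset=24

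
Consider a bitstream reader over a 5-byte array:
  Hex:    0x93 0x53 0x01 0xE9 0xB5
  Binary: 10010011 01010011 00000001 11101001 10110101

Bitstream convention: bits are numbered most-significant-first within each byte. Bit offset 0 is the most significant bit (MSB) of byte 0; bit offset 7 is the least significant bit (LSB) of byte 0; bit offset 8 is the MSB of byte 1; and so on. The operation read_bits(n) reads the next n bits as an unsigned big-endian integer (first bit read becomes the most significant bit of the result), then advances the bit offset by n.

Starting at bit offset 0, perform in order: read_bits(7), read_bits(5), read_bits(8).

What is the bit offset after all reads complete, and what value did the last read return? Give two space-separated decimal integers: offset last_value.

Read 1: bits[0:7] width=7 -> value=73 (bin 1001001); offset now 7 = byte 0 bit 7; 33 bits remain
Read 2: bits[7:12] width=5 -> value=21 (bin 10101); offset now 12 = byte 1 bit 4; 28 bits remain
Read 3: bits[12:20] width=8 -> value=48 (bin 00110000); offset now 20 = byte 2 bit 4; 20 bits remain

Answer: 20 48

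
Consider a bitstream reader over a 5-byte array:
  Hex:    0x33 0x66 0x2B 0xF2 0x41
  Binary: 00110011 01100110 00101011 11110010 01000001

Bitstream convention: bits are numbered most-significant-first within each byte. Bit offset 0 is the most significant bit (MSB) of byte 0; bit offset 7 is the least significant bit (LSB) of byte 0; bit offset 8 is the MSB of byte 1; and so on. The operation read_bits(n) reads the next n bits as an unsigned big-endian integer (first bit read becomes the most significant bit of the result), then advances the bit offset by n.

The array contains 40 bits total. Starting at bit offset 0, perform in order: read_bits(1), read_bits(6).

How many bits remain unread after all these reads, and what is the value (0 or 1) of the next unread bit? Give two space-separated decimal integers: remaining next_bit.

Read 1: bits[0:1] width=1 -> value=0 (bin 0); offset now 1 = byte 0 bit 1; 39 bits remain
Read 2: bits[1:7] width=6 -> value=25 (bin 011001); offset now 7 = byte 0 bit 7; 33 bits remain

Answer: 33 1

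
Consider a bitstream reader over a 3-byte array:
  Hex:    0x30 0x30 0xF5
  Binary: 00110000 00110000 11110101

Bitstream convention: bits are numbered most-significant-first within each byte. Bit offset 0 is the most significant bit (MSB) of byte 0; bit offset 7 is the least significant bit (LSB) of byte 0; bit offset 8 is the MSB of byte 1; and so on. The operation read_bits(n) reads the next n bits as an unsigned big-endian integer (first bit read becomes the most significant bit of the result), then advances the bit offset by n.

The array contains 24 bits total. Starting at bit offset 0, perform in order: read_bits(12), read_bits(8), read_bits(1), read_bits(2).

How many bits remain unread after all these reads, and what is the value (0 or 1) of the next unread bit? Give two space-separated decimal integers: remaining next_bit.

Answer: 1 1

Derivation:
Read 1: bits[0:12] width=12 -> value=771 (bin 001100000011); offset now 12 = byte 1 bit 4; 12 bits remain
Read 2: bits[12:20] width=8 -> value=15 (bin 00001111); offset now 20 = byte 2 bit 4; 4 bits remain
Read 3: bits[20:21] width=1 -> value=0 (bin 0); offset now 21 = byte 2 bit 5; 3 bits remain
Read 4: bits[21:23] width=2 -> value=2 (bin 10); offset now 23 = byte 2 bit 7; 1 bits remain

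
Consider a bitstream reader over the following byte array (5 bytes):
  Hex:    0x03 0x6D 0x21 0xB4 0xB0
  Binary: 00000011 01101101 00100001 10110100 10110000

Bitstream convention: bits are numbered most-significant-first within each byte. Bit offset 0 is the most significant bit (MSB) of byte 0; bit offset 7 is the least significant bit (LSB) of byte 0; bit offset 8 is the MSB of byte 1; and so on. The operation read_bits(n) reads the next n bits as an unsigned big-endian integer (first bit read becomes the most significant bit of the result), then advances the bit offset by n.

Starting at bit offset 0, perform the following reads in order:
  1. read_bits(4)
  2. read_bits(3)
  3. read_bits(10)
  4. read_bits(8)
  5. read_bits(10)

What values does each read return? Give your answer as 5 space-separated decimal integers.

Answer: 0 1 730 67 421

Derivation:
Read 1: bits[0:4] width=4 -> value=0 (bin 0000); offset now 4 = byte 0 bit 4; 36 bits remain
Read 2: bits[4:7] width=3 -> value=1 (bin 001); offset now 7 = byte 0 bit 7; 33 bits remain
Read 3: bits[7:17] width=10 -> value=730 (bin 1011011010); offset now 17 = byte 2 bit 1; 23 bits remain
Read 4: bits[17:25] width=8 -> value=67 (bin 01000011); offset now 25 = byte 3 bit 1; 15 bits remain
Read 5: bits[25:35] width=10 -> value=421 (bin 0110100101); offset now 35 = byte 4 bit 3; 5 bits remain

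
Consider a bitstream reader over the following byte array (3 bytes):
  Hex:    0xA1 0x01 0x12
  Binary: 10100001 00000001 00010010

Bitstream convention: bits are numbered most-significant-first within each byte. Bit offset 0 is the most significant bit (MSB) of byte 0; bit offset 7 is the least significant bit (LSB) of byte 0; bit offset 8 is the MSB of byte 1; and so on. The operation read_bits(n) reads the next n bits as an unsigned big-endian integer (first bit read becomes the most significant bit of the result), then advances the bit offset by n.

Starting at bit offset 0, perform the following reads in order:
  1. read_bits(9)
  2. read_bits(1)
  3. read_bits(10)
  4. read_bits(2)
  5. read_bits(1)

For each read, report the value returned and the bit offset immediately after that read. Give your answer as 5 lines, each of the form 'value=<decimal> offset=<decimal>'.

Answer: value=322 offset=9
value=0 offset=10
value=17 offset=20
value=0 offset=22
value=1 offset=23

Derivation:
Read 1: bits[0:9] width=9 -> value=322 (bin 101000010); offset now 9 = byte 1 bit 1; 15 bits remain
Read 2: bits[9:10] width=1 -> value=0 (bin 0); offset now 10 = byte 1 bit 2; 14 bits remain
Read 3: bits[10:20] width=10 -> value=17 (bin 0000010001); offset now 20 = byte 2 bit 4; 4 bits remain
Read 4: bits[20:22] width=2 -> value=0 (bin 00); offset now 22 = byte 2 bit 6; 2 bits remain
Read 5: bits[22:23] width=1 -> value=1 (bin 1); offset now 23 = byte 2 bit 7; 1 bits remain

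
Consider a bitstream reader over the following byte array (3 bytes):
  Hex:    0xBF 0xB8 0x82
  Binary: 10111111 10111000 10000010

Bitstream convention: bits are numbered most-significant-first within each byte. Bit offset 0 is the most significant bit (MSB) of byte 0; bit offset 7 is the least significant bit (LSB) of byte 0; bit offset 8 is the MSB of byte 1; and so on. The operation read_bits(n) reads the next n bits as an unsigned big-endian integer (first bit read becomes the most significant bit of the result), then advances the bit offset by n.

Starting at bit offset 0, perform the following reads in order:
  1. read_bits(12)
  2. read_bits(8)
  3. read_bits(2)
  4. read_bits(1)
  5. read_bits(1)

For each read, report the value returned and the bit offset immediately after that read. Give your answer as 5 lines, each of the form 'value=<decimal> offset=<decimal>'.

Read 1: bits[0:12] width=12 -> value=3067 (bin 101111111011); offset now 12 = byte 1 bit 4; 12 bits remain
Read 2: bits[12:20] width=8 -> value=136 (bin 10001000); offset now 20 = byte 2 bit 4; 4 bits remain
Read 3: bits[20:22] width=2 -> value=0 (bin 00); offset now 22 = byte 2 bit 6; 2 bits remain
Read 4: bits[22:23] width=1 -> value=1 (bin 1); offset now 23 = byte 2 bit 7; 1 bits remain
Read 5: bits[23:24] width=1 -> value=0 (bin 0); offset now 24 = byte 3 bit 0; 0 bits remain

Answer: value=3067 offset=12
value=136 offset=20
value=0 offset=22
value=1 offset=23
value=0 offset=24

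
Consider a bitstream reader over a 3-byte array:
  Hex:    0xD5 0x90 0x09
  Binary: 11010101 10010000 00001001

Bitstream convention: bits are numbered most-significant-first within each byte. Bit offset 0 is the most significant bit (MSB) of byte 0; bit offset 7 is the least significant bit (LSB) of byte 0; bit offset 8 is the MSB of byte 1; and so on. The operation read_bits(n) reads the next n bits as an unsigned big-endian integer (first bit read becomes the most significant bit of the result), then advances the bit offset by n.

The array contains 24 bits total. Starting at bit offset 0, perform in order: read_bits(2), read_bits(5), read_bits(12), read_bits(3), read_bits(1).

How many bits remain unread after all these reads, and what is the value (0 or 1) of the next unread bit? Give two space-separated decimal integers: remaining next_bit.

Answer: 1 1

Derivation:
Read 1: bits[0:2] width=2 -> value=3 (bin 11); offset now 2 = byte 0 bit 2; 22 bits remain
Read 2: bits[2:7] width=5 -> value=10 (bin 01010); offset now 7 = byte 0 bit 7; 17 bits remain
Read 3: bits[7:19] width=12 -> value=3200 (bin 110010000000); offset now 19 = byte 2 bit 3; 5 bits remain
Read 4: bits[19:22] width=3 -> value=2 (bin 010); offset now 22 = byte 2 bit 6; 2 bits remain
Read 5: bits[22:23] width=1 -> value=0 (bin 0); offset now 23 = byte 2 bit 7; 1 bits remain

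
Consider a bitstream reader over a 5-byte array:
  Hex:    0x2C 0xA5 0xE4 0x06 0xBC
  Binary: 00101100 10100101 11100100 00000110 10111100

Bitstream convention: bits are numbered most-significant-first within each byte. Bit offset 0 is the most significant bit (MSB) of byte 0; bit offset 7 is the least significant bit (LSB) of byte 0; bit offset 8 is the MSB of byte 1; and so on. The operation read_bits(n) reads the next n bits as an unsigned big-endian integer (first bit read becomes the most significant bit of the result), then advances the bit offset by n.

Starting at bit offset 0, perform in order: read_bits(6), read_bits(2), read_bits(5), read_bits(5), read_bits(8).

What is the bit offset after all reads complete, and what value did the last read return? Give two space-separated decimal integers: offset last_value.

Read 1: bits[0:6] width=6 -> value=11 (bin 001011); offset now 6 = byte 0 bit 6; 34 bits remain
Read 2: bits[6:8] width=2 -> value=0 (bin 00); offset now 8 = byte 1 bit 0; 32 bits remain
Read 3: bits[8:13] width=5 -> value=20 (bin 10100); offset now 13 = byte 1 bit 5; 27 bits remain
Read 4: bits[13:18] width=5 -> value=23 (bin 10111); offset now 18 = byte 2 bit 2; 22 bits remain
Read 5: bits[18:26] width=8 -> value=144 (bin 10010000); offset now 26 = byte 3 bit 2; 14 bits remain

Answer: 26 144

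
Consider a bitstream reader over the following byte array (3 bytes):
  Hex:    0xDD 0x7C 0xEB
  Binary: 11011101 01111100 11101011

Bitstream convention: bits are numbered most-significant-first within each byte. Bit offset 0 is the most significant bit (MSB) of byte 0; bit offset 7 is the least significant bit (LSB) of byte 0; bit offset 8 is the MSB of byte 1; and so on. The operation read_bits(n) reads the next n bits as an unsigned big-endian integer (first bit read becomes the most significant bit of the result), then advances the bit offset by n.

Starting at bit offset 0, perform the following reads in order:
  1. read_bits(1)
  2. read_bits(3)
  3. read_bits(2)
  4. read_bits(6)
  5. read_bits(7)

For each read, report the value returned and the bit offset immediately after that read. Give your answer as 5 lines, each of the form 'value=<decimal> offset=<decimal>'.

Read 1: bits[0:1] width=1 -> value=1 (bin 1); offset now 1 = byte 0 bit 1; 23 bits remain
Read 2: bits[1:4] width=3 -> value=5 (bin 101); offset now 4 = byte 0 bit 4; 20 bits remain
Read 3: bits[4:6] width=2 -> value=3 (bin 11); offset now 6 = byte 0 bit 6; 18 bits remain
Read 4: bits[6:12] width=6 -> value=23 (bin 010111); offset now 12 = byte 1 bit 4; 12 bits remain
Read 5: bits[12:19] width=7 -> value=103 (bin 1100111); offset now 19 = byte 2 bit 3; 5 bits remain

Answer: value=1 offset=1
value=5 offset=4
value=3 offset=6
value=23 offset=12
value=103 offset=19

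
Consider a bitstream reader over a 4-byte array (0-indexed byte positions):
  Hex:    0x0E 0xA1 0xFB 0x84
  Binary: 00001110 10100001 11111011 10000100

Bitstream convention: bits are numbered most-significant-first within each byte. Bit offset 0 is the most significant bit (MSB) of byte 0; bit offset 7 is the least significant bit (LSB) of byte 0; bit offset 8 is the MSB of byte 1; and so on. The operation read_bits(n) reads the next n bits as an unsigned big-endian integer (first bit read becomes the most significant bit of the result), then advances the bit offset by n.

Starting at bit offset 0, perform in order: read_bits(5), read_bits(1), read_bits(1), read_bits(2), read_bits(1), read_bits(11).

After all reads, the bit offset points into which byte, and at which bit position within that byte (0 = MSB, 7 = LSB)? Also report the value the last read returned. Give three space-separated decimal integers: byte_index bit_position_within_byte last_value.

Answer: 2 5 1087

Derivation:
Read 1: bits[0:5] width=5 -> value=1 (bin 00001); offset now 5 = byte 0 bit 5; 27 bits remain
Read 2: bits[5:6] width=1 -> value=1 (bin 1); offset now 6 = byte 0 bit 6; 26 bits remain
Read 3: bits[6:7] width=1 -> value=1 (bin 1); offset now 7 = byte 0 bit 7; 25 bits remain
Read 4: bits[7:9] width=2 -> value=1 (bin 01); offset now 9 = byte 1 bit 1; 23 bits remain
Read 5: bits[9:10] width=1 -> value=0 (bin 0); offset now 10 = byte 1 bit 2; 22 bits remain
Read 6: bits[10:21] width=11 -> value=1087 (bin 10000111111); offset now 21 = byte 2 bit 5; 11 bits remain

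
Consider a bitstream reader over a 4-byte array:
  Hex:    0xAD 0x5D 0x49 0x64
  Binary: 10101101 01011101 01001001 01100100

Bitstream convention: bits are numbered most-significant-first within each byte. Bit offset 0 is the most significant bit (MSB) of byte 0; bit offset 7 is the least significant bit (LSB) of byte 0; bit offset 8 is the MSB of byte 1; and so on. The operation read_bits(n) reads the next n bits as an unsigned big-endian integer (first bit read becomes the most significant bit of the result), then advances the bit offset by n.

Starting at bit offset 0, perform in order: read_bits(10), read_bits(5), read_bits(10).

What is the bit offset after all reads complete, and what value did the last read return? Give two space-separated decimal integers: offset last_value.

Read 1: bits[0:10] width=10 -> value=693 (bin 1010110101); offset now 10 = byte 1 bit 2; 22 bits remain
Read 2: bits[10:15] width=5 -> value=14 (bin 01110); offset now 15 = byte 1 bit 7; 17 bits remain
Read 3: bits[15:25] width=10 -> value=658 (bin 1010010010); offset now 25 = byte 3 bit 1; 7 bits remain

Answer: 25 658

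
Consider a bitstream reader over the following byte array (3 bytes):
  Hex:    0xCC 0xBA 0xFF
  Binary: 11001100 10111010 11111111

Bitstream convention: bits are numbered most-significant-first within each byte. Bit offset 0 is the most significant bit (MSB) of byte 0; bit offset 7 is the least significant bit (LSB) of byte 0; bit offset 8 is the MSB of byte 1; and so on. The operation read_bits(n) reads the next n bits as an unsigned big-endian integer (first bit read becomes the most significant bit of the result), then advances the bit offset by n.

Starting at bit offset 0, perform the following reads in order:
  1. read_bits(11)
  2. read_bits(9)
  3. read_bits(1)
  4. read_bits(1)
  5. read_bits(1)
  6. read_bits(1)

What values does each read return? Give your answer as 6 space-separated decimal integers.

Answer: 1637 431 1 1 1 1

Derivation:
Read 1: bits[0:11] width=11 -> value=1637 (bin 11001100101); offset now 11 = byte 1 bit 3; 13 bits remain
Read 2: bits[11:20] width=9 -> value=431 (bin 110101111); offset now 20 = byte 2 bit 4; 4 bits remain
Read 3: bits[20:21] width=1 -> value=1 (bin 1); offset now 21 = byte 2 bit 5; 3 bits remain
Read 4: bits[21:22] width=1 -> value=1 (bin 1); offset now 22 = byte 2 bit 6; 2 bits remain
Read 5: bits[22:23] width=1 -> value=1 (bin 1); offset now 23 = byte 2 bit 7; 1 bits remain
Read 6: bits[23:24] width=1 -> value=1 (bin 1); offset now 24 = byte 3 bit 0; 0 bits remain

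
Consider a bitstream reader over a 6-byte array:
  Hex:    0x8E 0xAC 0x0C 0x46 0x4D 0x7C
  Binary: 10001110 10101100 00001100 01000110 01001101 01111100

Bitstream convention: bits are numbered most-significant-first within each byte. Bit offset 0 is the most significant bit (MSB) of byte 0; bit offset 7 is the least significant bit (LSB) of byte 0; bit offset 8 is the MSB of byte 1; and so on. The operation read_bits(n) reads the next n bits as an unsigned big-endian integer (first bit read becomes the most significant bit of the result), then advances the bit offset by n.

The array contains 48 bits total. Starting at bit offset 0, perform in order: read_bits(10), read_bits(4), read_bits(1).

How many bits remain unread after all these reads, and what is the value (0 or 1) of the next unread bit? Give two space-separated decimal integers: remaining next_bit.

Read 1: bits[0:10] width=10 -> value=570 (bin 1000111010); offset now 10 = byte 1 bit 2; 38 bits remain
Read 2: bits[10:14] width=4 -> value=11 (bin 1011); offset now 14 = byte 1 bit 6; 34 bits remain
Read 3: bits[14:15] width=1 -> value=0 (bin 0); offset now 15 = byte 1 bit 7; 33 bits remain

Answer: 33 0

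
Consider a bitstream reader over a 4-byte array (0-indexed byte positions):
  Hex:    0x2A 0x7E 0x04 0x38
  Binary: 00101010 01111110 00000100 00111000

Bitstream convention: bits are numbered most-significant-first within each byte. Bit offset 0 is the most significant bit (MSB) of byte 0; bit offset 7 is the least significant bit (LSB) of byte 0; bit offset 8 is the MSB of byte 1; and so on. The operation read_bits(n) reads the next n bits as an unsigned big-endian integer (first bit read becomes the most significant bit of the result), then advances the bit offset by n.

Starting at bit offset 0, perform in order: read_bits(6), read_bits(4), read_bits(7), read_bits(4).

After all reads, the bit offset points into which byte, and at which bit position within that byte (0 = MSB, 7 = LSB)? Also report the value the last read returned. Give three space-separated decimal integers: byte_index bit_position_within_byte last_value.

Answer: 2 5 0

Derivation:
Read 1: bits[0:6] width=6 -> value=10 (bin 001010); offset now 6 = byte 0 bit 6; 26 bits remain
Read 2: bits[6:10] width=4 -> value=9 (bin 1001); offset now 10 = byte 1 bit 2; 22 bits remain
Read 3: bits[10:17] width=7 -> value=124 (bin 1111100); offset now 17 = byte 2 bit 1; 15 bits remain
Read 4: bits[17:21] width=4 -> value=0 (bin 0000); offset now 21 = byte 2 bit 5; 11 bits remain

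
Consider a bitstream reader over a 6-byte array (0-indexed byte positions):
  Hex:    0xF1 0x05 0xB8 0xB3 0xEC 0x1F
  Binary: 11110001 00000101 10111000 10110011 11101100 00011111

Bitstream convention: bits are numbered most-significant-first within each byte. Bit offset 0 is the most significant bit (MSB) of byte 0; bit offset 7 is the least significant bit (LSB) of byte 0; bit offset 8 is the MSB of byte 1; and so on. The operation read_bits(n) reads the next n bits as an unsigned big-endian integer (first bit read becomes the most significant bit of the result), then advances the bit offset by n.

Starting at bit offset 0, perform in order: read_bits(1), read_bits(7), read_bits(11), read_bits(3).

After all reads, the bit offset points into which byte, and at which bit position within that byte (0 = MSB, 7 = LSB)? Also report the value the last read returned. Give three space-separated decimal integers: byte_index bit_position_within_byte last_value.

Answer: 2 6 6

Derivation:
Read 1: bits[0:1] width=1 -> value=1 (bin 1); offset now 1 = byte 0 bit 1; 47 bits remain
Read 2: bits[1:8] width=7 -> value=113 (bin 1110001); offset now 8 = byte 1 bit 0; 40 bits remain
Read 3: bits[8:19] width=11 -> value=45 (bin 00000101101); offset now 19 = byte 2 bit 3; 29 bits remain
Read 4: bits[19:22] width=3 -> value=6 (bin 110); offset now 22 = byte 2 bit 6; 26 bits remain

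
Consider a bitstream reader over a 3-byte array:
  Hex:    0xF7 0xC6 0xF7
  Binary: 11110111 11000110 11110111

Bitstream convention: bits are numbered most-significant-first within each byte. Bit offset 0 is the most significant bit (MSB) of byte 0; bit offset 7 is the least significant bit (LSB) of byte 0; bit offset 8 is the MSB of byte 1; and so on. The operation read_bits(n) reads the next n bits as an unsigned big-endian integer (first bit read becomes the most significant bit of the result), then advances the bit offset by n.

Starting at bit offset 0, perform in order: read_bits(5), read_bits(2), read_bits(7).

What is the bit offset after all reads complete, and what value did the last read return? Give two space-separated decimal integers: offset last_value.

Read 1: bits[0:5] width=5 -> value=30 (bin 11110); offset now 5 = byte 0 bit 5; 19 bits remain
Read 2: bits[5:7] width=2 -> value=3 (bin 11); offset now 7 = byte 0 bit 7; 17 bits remain
Read 3: bits[7:14] width=7 -> value=113 (bin 1110001); offset now 14 = byte 1 bit 6; 10 bits remain

Answer: 14 113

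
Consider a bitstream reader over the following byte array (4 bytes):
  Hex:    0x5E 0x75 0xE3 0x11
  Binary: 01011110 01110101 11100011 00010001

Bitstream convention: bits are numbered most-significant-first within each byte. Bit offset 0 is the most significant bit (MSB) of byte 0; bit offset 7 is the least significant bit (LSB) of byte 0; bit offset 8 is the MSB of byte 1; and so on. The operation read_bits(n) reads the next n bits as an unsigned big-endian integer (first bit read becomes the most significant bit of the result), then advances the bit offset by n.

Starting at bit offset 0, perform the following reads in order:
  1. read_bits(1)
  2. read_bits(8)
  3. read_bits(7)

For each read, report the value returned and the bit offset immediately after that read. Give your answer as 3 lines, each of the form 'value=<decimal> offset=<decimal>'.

Read 1: bits[0:1] width=1 -> value=0 (bin 0); offset now 1 = byte 0 bit 1; 31 bits remain
Read 2: bits[1:9] width=8 -> value=188 (bin 10111100); offset now 9 = byte 1 bit 1; 23 bits remain
Read 3: bits[9:16] width=7 -> value=117 (bin 1110101); offset now 16 = byte 2 bit 0; 16 bits remain

Answer: value=0 offset=1
value=188 offset=9
value=117 offset=16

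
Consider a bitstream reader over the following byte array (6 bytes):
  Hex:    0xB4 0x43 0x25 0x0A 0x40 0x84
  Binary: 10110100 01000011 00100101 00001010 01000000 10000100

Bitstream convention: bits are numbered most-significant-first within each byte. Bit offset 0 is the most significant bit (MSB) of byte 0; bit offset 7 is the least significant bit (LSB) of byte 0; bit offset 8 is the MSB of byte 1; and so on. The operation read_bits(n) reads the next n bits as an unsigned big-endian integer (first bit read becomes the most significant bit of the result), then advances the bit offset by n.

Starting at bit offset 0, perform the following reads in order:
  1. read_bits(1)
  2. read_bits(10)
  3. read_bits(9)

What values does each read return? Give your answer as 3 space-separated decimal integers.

Read 1: bits[0:1] width=1 -> value=1 (bin 1); offset now 1 = byte 0 bit 1; 47 bits remain
Read 2: bits[1:11] width=10 -> value=418 (bin 0110100010); offset now 11 = byte 1 bit 3; 37 bits remain
Read 3: bits[11:20] width=9 -> value=50 (bin 000110010); offset now 20 = byte 2 bit 4; 28 bits remain

Answer: 1 418 50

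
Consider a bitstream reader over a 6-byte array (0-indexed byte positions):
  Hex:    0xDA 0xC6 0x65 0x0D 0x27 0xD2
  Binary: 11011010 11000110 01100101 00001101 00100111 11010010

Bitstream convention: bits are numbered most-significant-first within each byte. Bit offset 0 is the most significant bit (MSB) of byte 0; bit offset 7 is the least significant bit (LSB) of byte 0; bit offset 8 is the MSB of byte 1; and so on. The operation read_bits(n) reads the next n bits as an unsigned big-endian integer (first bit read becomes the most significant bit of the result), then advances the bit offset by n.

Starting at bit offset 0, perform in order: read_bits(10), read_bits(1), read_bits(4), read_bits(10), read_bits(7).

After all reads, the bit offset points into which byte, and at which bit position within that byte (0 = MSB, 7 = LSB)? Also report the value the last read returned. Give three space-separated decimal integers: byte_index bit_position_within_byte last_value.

Answer: 4 0 13

Derivation:
Read 1: bits[0:10] width=10 -> value=875 (bin 1101101011); offset now 10 = byte 1 bit 2; 38 bits remain
Read 2: bits[10:11] width=1 -> value=0 (bin 0); offset now 11 = byte 1 bit 3; 37 bits remain
Read 3: bits[11:15] width=4 -> value=3 (bin 0011); offset now 15 = byte 1 bit 7; 33 bits remain
Read 4: bits[15:25] width=10 -> value=202 (bin 0011001010); offset now 25 = byte 3 bit 1; 23 bits remain
Read 5: bits[25:32] width=7 -> value=13 (bin 0001101); offset now 32 = byte 4 bit 0; 16 bits remain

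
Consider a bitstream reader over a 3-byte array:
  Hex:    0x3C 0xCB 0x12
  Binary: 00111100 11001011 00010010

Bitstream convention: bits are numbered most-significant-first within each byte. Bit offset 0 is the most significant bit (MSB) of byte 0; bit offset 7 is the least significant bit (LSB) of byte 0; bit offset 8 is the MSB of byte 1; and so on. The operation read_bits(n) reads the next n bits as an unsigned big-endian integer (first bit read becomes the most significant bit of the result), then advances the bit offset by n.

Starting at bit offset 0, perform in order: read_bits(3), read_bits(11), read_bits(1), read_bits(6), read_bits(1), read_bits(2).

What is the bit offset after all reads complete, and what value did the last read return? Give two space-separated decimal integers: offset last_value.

Read 1: bits[0:3] width=3 -> value=1 (bin 001); offset now 3 = byte 0 bit 3; 21 bits remain
Read 2: bits[3:14] width=11 -> value=1842 (bin 11100110010); offset now 14 = byte 1 bit 6; 10 bits remain
Read 3: bits[14:15] width=1 -> value=1 (bin 1); offset now 15 = byte 1 bit 7; 9 bits remain
Read 4: bits[15:21] width=6 -> value=34 (bin 100010); offset now 21 = byte 2 bit 5; 3 bits remain
Read 5: bits[21:22] width=1 -> value=0 (bin 0); offset now 22 = byte 2 bit 6; 2 bits remain
Read 6: bits[22:24] width=2 -> value=2 (bin 10); offset now 24 = byte 3 bit 0; 0 bits remain

Answer: 24 2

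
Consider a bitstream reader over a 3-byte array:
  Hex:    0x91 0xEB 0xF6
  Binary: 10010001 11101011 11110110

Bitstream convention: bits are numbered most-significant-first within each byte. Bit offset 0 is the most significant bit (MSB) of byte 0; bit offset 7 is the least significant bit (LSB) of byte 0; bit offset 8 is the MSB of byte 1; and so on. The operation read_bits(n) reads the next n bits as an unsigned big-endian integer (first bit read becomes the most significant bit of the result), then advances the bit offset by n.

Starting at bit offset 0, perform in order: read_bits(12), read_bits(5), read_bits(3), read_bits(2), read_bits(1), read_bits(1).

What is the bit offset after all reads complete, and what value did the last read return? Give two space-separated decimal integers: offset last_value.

Answer: 24 0

Derivation:
Read 1: bits[0:12] width=12 -> value=2334 (bin 100100011110); offset now 12 = byte 1 bit 4; 12 bits remain
Read 2: bits[12:17] width=5 -> value=23 (bin 10111); offset now 17 = byte 2 bit 1; 7 bits remain
Read 3: bits[17:20] width=3 -> value=7 (bin 111); offset now 20 = byte 2 bit 4; 4 bits remain
Read 4: bits[20:22] width=2 -> value=1 (bin 01); offset now 22 = byte 2 bit 6; 2 bits remain
Read 5: bits[22:23] width=1 -> value=1 (bin 1); offset now 23 = byte 2 bit 7; 1 bits remain
Read 6: bits[23:24] width=1 -> value=0 (bin 0); offset now 24 = byte 3 bit 0; 0 bits remain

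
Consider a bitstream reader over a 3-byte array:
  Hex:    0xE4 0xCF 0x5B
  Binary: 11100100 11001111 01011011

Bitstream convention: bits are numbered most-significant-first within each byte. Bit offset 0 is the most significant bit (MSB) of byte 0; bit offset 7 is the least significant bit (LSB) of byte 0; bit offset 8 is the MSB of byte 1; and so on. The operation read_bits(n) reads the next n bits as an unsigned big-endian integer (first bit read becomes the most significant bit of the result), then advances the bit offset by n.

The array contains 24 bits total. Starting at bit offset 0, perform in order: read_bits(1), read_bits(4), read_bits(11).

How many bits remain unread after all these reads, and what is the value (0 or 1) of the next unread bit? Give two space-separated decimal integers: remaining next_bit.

Answer: 8 0

Derivation:
Read 1: bits[0:1] width=1 -> value=1 (bin 1); offset now 1 = byte 0 bit 1; 23 bits remain
Read 2: bits[1:5] width=4 -> value=12 (bin 1100); offset now 5 = byte 0 bit 5; 19 bits remain
Read 3: bits[5:16] width=11 -> value=1231 (bin 10011001111); offset now 16 = byte 2 bit 0; 8 bits remain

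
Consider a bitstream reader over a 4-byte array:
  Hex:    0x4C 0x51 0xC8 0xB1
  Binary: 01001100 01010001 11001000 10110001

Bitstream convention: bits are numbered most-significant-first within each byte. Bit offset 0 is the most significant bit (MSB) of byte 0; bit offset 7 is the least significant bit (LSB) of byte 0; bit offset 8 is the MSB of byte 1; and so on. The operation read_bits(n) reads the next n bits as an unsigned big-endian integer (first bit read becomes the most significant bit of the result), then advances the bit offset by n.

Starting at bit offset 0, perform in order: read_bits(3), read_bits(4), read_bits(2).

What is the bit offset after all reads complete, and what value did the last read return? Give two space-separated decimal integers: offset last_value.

Answer: 9 0

Derivation:
Read 1: bits[0:3] width=3 -> value=2 (bin 010); offset now 3 = byte 0 bit 3; 29 bits remain
Read 2: bits[3:7] width=4 -> value=6 (bin 0110); offset now 7 = byte 0 bit 7; 25 bits remain
Read 3: bits[7:9] width=2 -> value=0 (bin 00); offset now 9 = byte 1 bit 1; 23 bits remain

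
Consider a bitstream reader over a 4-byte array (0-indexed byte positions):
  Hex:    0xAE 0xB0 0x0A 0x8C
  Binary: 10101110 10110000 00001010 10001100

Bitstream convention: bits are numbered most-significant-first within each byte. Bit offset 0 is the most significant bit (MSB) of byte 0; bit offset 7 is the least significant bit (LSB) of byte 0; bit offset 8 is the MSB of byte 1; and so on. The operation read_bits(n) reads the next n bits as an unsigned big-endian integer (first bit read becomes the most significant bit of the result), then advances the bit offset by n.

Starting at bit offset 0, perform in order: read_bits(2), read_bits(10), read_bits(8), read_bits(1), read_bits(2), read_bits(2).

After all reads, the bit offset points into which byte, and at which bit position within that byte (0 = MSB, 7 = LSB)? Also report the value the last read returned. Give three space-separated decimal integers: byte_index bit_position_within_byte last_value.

Read 1: bits[0:2] width=2 -> value=2 (bin 10); offset now 2 = byte 0 bit 2; 30 bits remain
Read 2: bits[2:12] width=10 -> value=747 (bin 1011101011); offset now 12 = byte 1 bit 4; 20 bits remain
Read 3: bits[12:20] width=8 -> value=0 (bin 00000000); offset now 20 = byte 2 bit 4; 12 bits remain
Read 4: bits[20:21] width=1 -> value=1 (bin 1); offset now 21 = byte 2 bit 5; 11 bits remain
Read 5: bits[21:23] width=2 -> value=1 (bin 01); offset now 23 = byte 2 bit 7; 9 bits remain
Read 6: bits[23:25] width=2 -> value=1 (bin 01); offset now 25 = byte 3 bit 1; 7 bits remain

Answer: 3 1 1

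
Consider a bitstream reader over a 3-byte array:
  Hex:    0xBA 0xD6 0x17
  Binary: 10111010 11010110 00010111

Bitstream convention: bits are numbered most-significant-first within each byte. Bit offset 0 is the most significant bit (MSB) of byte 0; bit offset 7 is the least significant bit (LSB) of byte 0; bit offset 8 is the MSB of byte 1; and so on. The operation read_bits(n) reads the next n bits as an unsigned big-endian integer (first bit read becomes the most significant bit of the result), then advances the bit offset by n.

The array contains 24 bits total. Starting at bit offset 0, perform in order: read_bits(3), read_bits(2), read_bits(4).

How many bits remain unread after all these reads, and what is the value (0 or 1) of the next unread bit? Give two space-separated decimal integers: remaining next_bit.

Read 1: bits[0:3] width=3 -> value=5 (bin 101); offset now 3 = byte 0 bit 3; 21 bits remain
Read 2: bits[3:5] width=2 -> value=3 (bin 11); offset now 5 = byte 0 bit 5; 19 bits remain
Read 3: bits[5:9] width=4 -> value=5 (bin 0101); offset now 9 = byte 1 bit 1; 15 bits remain

Answer: 15 1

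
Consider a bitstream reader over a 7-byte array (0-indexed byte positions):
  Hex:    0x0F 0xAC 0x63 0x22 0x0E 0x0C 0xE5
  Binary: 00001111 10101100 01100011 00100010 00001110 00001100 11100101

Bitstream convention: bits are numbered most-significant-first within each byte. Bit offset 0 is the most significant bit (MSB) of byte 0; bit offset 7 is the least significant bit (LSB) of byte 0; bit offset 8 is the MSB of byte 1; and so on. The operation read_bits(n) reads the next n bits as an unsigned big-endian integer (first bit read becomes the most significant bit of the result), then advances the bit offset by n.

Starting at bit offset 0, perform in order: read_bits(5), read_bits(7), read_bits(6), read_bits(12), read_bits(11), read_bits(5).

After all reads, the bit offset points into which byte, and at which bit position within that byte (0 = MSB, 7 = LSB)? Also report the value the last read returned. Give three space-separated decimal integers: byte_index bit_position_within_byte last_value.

Answer: 5 6 3

Derivation:
Read 1: bits[0:5] width=5 -> value=1 (bin 00001); offset now 5 = byte 0 bit 5; 51 bits remain
Read 2: bits[5:12] width=7 -> value=122 (bin 1111010); offset now 12 = byte 1 bit 4; 44 bits remain
Read 3: bits[12:18] width=6 -> value=49 (bin 110001); offset now 18 = byte 2 bit 2; 38 bits remain
Read 4: bits[18:30] width=12 -> value=2248 (bin 100011001000); offset now 30 = byte 3 bit 6; 26 bits remain
Read 5: bits[30:41] width=11 -> value=1052 (bin 10000011100); offset now 41 = byte 5 bit 1; 15 bits remain
Read 6: bits[41:46] width=5 -> value=3 (bin 00011); offset now 46 = byte 5 bit 6; 10 bits remain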